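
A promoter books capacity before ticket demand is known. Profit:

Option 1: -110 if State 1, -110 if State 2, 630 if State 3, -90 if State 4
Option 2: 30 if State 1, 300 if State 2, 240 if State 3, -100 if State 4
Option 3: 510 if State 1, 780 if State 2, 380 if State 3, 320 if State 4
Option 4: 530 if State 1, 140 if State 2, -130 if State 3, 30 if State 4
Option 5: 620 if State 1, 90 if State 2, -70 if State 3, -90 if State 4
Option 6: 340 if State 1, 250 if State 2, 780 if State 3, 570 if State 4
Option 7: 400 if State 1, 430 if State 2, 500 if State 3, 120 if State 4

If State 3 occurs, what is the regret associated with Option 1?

150

Best payoff under State 3 is 780.
Regret = 780 − 630 = 150.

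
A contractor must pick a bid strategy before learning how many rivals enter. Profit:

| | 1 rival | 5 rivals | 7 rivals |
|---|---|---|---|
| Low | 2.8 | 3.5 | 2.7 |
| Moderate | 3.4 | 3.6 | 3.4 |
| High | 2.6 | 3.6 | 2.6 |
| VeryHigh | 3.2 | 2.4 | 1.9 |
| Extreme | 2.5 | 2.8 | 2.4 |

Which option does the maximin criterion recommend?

Row minima: Low=2.7, Moderate=3.4, High=2.6, VeryHigh=1.9, Extreme=2.4
Best worst-case = 3.4 → Moderate.

Moderate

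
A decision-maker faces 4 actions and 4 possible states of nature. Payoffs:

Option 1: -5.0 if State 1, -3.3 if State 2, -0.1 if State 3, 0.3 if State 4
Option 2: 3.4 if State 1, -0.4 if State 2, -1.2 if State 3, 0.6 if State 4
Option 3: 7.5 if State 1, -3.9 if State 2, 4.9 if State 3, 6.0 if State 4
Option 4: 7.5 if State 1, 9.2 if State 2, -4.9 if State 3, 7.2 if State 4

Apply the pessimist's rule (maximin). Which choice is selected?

Row minima: Option 1=-5.0, Option 2=-1.2, Option 3=-3.9, Option 4=-4.9
Best worst-case = -1.2 → Option 2.

Option 2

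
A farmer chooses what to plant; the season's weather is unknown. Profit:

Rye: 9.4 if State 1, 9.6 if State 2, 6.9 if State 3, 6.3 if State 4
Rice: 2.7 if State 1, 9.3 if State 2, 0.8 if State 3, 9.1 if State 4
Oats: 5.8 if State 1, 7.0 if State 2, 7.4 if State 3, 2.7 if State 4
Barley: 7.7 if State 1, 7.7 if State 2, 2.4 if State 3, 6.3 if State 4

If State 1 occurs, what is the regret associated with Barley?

1.7

Best payoff under State 1 is 9.4.
Regret = 9.4 − 7.7 = 1.7.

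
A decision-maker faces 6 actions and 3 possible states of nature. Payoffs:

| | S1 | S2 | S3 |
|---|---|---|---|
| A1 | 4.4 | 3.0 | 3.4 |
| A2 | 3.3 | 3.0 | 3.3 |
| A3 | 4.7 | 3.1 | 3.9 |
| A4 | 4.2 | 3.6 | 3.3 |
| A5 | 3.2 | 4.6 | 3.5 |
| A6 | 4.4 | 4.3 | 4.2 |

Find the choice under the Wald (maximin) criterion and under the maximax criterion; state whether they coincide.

Row minima: A1=3.0, A2=3.0, A3=3.1, A4=3.3, A5=3.2, A6=4.2
Best worst-case = 4.2 → A6.
Row maxima: A1=4.4, A2=3.3, A3=4.7, A4=4.2, A5=4.6, A6=4.4
Best best-case = 4.7 → A3.

maximin → A6; maximax → A3 (disagree)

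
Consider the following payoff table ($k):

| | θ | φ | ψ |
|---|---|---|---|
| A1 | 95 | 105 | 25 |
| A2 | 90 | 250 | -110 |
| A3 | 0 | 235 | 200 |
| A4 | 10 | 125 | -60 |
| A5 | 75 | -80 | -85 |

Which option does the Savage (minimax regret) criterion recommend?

Column bests: θ=95, φ=250, ψ=200.
A1 regrets: 0, 145, 175 → max 175
A2 regrets: 5, 0, 310 → max 310
A3 regrets: 95, 15, 0 → max 95
A4 regrets: 85, 125, 260 → max 260
A5 regrets: 20, 330, 285 → max 330
Smallest max regret = 95 → A3.

A3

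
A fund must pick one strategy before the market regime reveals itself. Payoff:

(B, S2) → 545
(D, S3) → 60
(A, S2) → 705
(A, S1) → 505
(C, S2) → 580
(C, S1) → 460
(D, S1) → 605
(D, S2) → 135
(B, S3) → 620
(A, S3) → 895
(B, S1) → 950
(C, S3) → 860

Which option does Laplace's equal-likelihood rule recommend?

B

Row averages: A=2105/3, B=705, C=1900/3, D=800/3
Highest average = 705 → B.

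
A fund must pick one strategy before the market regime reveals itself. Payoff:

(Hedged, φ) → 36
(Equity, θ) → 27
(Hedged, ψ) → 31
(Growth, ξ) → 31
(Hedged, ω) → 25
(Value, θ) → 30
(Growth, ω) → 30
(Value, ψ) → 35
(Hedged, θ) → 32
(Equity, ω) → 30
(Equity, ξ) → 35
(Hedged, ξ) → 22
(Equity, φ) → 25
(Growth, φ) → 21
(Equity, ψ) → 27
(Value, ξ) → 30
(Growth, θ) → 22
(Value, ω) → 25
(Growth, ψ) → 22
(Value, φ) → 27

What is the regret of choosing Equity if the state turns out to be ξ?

0

Best payoff under ξ is 35.
Regret = 35 − 35 = 0.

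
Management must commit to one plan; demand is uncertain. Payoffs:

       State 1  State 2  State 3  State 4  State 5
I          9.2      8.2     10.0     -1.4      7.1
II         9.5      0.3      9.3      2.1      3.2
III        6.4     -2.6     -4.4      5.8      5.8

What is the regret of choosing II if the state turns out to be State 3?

0.7

Best payoff under State 3 is 10.0.
Regret = 10.0 − 9.3 = 0.7.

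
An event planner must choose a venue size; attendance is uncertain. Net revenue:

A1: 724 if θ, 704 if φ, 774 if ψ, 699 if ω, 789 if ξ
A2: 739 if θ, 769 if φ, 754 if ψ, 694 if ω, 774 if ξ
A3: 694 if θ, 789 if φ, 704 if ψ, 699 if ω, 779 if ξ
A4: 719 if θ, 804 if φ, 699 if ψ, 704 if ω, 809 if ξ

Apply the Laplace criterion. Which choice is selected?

A4

Row averages: A1=738, A2=746, A3=733, A4=747
Highest average = 747 → A4.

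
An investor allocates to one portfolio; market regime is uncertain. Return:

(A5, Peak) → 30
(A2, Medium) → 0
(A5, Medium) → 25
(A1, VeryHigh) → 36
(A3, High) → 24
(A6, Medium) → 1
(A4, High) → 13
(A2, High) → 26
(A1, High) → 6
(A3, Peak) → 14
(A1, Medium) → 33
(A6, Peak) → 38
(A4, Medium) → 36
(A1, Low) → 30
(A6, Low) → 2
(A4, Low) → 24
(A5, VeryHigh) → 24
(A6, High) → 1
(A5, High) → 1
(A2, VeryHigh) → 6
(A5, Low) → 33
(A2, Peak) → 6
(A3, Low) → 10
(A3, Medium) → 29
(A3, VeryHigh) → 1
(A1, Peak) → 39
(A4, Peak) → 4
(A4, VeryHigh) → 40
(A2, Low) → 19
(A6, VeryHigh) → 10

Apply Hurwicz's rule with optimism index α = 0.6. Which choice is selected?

A1

A1: 0.6·39 + 0.4·6 = 25.8
A2: 0.6·26 + 0.4·0 = 15.6
A3: 0.6·29 + 0.4·1 = 17.8
A4: 0.6·40 + 0.4·4 = 25.6
A5: 0.6·33 + 0.4·1 = 20.2
A6: 0.6·38 + 0.4·1 = 23.2
Highest Hurwicz score = 25.8 → A1.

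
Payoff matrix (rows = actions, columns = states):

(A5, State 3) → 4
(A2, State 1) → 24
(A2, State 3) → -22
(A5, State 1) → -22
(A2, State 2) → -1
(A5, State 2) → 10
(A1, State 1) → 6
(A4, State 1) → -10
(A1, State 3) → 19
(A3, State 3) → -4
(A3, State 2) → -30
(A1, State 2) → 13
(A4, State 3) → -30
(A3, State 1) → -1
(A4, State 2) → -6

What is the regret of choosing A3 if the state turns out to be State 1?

25

Best payoff under State 1 is 24.
Regret = 24 − (-1) = 25.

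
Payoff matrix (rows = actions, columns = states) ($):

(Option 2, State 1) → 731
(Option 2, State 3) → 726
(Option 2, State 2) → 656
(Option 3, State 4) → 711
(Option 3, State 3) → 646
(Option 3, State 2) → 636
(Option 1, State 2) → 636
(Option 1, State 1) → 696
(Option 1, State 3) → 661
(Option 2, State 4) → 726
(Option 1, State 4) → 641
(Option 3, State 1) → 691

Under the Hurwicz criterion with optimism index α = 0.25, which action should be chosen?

Option 2

Option 1: 0.25·696 + 0.75·636 = 651
Option 2: 0.25·731 + 0.75·656 = 674.75
Option 3: 0.25·711 + 0.75·636 = 654.75
Highest Hurwicz score = 674.75 → Option 2.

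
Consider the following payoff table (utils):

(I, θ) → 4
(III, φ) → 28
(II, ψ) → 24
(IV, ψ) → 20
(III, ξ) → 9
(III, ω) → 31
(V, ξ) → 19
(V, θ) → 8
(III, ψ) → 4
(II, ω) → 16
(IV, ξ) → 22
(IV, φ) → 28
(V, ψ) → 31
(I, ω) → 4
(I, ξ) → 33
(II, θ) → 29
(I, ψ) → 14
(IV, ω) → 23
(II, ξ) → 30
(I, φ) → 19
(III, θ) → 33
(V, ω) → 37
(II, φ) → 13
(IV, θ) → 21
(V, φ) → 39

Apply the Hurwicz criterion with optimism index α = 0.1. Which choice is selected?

IV

I: 0.1·33 + 0.9·4 = 6.9
II: 0.1·30 + 0.9·13 = 14.7
III: 0.1·33 + 0.9·4 = 6.9
IV: 0.1·28 + 0.9·20 = 20.8
V: 0.1·39 + 0.9·8 = 11.1
Highest Hurwicz score = 20.8 → IV.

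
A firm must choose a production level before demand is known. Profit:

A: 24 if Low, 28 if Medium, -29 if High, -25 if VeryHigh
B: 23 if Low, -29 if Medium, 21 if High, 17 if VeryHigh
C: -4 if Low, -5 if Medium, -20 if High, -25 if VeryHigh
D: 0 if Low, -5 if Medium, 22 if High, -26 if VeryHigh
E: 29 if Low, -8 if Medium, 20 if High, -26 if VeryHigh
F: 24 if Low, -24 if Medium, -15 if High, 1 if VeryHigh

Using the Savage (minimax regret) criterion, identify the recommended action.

C

Column bests: Low=29, Medium=28, High=22, VeryHigh=17.
A regrets: 5, 0, 51, 42 → max 51
B regrets: 6, 57, 1, 0 → max 57
C regrets: 33, 33, 42, 42 → max 42
D regrets: 29, 33, 0, 43 → max 43
E regrets: 0, 36, 2, 43 → max 43
F regrets: 5, 52, 37, 16 → max 52
Smallest max regret = 42 → C.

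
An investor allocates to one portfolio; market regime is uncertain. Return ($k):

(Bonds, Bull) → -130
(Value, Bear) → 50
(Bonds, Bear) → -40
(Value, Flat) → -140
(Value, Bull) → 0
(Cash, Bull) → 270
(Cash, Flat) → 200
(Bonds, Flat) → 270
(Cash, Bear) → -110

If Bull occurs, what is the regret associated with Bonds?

400

Best payoff under Bull is 270.
Regret = 270 − (-130) = 400.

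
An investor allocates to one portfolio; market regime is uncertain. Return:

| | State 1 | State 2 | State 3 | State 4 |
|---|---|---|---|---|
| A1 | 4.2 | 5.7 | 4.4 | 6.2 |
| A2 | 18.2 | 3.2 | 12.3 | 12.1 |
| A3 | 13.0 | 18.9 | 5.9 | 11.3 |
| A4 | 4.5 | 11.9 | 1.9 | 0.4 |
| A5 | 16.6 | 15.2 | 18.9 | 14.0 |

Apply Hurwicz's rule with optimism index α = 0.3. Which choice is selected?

A1: 0.3·6.2 + 0.7·4.2 = 4.8
A2: 0.3·18.2 + 0.7·3.2 = 7.7
A3: 0.3·18.9 + 0.7·5.9 = 9.8
A4: 0.3·11.9 + 0.7·0.4 = 3.85
A5: 0.3·18.9 + 0.7·14.0 = 15.47
Highest Hurwicz score = 15.47 → A5.

A5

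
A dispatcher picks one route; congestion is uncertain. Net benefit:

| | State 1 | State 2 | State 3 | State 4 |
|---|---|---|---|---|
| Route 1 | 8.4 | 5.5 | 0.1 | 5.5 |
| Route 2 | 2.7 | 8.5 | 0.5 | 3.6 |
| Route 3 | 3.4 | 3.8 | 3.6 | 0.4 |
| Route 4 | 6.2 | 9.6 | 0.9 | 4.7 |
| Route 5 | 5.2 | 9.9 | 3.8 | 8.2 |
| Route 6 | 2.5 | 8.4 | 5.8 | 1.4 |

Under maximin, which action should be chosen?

Route 5

Row minima: Route 1=0.1, Route 2=0.5, Route 3=0.4, Route 4=0.9, Route 5=3.8, Route 6=1.4
Best worst-case = 3.8 → Route 5.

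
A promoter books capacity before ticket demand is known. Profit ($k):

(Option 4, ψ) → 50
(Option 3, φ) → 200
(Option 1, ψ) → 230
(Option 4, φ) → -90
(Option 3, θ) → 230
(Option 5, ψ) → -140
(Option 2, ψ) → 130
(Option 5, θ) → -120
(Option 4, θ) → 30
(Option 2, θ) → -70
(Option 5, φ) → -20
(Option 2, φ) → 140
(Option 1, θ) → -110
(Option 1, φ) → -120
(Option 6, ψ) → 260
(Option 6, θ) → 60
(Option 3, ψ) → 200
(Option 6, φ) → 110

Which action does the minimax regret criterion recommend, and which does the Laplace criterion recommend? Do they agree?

Column bests: θ=230, φ=200, ψ=260.
Option 1 regrets: 340, 320, 30 → max 340
Option 2 regrets: 300, 60, 130 → max 300
Option 3 regrets: 0, 0, 60 → max 60
Option 4 regrets: 200, 290, 210 → max 290
Option 5 regrets: 350, 220, 400 → max 400
Option 6 regrets: 170, 90, 0 → max 170
Smallest max regret = 60 → Option 3.
Row averages: Option 1=0, Option 2=200/3, Option 3=210, Option 4=-10/3, Option 5=-280/3, Option 6=430/3
Highest average = 210 → Option 3.

minimax regret → Option 3; laplace → Option 3 (agree)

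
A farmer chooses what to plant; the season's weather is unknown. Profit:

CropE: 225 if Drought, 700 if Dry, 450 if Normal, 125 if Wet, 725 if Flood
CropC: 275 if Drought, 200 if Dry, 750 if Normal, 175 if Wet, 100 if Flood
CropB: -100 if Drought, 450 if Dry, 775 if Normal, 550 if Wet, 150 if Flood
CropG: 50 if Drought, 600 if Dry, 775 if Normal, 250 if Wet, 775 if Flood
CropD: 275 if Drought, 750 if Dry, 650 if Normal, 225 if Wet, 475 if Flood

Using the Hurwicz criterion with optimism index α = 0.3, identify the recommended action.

CropE: 0.3·725 + 0.7·125 = 305
CropC: 0.3·750 + 0.7·100 = 295
CropB: 0.3·775 + 0.7·(-100) = 162.5
CropG: 0.3·775 + 0.7·50 = 267.5
CropD: 0.3·750 + 0.7·225 = 382.5
Highest Hurwicz score = 382.5 → CropD.

CropD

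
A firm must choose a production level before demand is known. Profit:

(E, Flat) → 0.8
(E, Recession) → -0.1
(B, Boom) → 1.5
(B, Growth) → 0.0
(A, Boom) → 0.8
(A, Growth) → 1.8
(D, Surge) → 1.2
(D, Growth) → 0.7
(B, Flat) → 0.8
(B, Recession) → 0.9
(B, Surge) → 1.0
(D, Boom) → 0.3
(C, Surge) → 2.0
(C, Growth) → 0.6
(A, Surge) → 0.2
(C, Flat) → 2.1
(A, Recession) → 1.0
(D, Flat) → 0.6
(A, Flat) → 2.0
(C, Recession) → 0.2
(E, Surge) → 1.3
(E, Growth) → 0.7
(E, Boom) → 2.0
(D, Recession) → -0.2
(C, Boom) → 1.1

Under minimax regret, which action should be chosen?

C

Column bests: Recession=1.0, Flat=2.1, Growth=1.8, Boom=2.0, Surge=2.0.
A regrets: 0.0, 0.1, 0.0, 1.2, 1.8 → max 1.8
B regrets: 0.1, 1.3, 1.8, 0.5, 1.0 → max 1.8
C regrets: 0.8, 0.0, 1.2, 0.9, 0.0 → max 1.2
D regrets: 1.2, 1.5, 1.1, 1.7, 0.8 → max 1.7
E regrets: 1.1, 1.3, 1.1, 0.0, 0.7 → max 1.3
Smallest max regret = 1.2 → C.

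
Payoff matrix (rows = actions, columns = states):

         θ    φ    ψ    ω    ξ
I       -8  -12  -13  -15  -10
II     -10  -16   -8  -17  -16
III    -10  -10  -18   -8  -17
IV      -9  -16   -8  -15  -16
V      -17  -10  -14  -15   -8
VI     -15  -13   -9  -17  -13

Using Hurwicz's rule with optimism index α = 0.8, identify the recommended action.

I: 0.8·(-8) + 0.2·(-15) = -9.4
II: 0.8·(-8) + 0.2·(-17) = -9.8
III: 0.8·(-8) + 0.2·(-18) = -10
IV: 0.8·(-8) + 0.2·(-16) = -9.6
V: 0.8·(-8) + 0.2·(-17) = -9.8
VI: 0.8·(-9) + 0.2·(-17) = -10.6
Highest Hurwicz score = -9.4 → I.

I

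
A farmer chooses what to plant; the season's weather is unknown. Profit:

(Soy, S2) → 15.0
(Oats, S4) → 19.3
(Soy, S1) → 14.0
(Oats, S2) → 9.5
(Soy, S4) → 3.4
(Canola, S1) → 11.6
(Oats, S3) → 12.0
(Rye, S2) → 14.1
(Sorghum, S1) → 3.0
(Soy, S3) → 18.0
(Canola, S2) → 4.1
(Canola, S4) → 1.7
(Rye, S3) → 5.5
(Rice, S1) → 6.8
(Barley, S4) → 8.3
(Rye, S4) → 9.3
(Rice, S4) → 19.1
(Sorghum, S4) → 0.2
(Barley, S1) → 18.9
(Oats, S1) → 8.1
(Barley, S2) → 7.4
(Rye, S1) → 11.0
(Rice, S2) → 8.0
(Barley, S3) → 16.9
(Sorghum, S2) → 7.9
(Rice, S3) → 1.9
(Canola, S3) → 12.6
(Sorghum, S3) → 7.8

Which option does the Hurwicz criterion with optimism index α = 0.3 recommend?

Oats

Soy: 0.3·18.0 + 0.7·3.4 = 7.78
Oats: 0.3·19.3 + 0.7·8.1 = 11.46
Rice: 0.3·19.1 + 0.7·1.9 = 7.06
Barley: 0.3·18.9 + 0.7·7.4 = 10.85
Rye: 0.3·14.1 + 0.7·5.5 = 8.08
Sorghum: 0.3·7.9 + 0.7·0.2 = 2.51
Canola: 0.3·12.6 + 0.7·1.7 = 4.97
Highest Hurwicz score = 11.46 → Oats.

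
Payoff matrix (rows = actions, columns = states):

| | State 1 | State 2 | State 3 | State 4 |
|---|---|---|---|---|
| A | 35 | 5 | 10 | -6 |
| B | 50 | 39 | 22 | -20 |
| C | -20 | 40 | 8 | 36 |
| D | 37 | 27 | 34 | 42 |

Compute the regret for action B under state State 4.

62

Best payoff under State 4 is 42.
Regret = 42 − (-20) = 62.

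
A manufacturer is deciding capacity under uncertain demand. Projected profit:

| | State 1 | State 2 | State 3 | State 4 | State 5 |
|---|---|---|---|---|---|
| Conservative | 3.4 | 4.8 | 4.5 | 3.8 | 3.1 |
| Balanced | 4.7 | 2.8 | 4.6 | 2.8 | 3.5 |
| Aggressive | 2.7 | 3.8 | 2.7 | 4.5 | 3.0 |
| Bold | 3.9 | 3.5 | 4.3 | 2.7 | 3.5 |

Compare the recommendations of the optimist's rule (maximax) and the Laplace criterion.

maximax → Conservative; laplace → Conservative (agree)

Row maxima: Conservative=4.8, Balanced=4.7, Aggressive=4.5, Bold=4.3
Best best-case = 4.8 → Conservative.
Row averages: Conservative=3.92, Balanced=3.68, Aggressive=3.34, Bold=3.58
Highest average = 3.92 → Conservative.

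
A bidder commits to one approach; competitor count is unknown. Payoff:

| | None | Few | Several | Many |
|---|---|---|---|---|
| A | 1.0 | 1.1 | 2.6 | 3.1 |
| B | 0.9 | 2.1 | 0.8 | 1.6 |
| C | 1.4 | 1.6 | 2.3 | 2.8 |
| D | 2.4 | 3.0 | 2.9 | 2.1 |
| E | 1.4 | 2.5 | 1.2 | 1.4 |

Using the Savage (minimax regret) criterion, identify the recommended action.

Column bests: None=2.4, Few=3.0, Several=2.9, Many=3.1.
A regrets: 1.4, 1.9, 0.3, 0.0 → max 1.9
B regrets: 1.5, 0.9, 2.1, 1.5 → max 2.1
C regrets: 1.0, 1.4, 0.6, 0.3 → max 1.4
D regrets: 0.0, 0.0, 0.0, 1.0 → max 1.0
E regrets: 1.0, 0.5, 1.7, 1.7 → max 1.7
Smallest max regret = 1.0 → D.

D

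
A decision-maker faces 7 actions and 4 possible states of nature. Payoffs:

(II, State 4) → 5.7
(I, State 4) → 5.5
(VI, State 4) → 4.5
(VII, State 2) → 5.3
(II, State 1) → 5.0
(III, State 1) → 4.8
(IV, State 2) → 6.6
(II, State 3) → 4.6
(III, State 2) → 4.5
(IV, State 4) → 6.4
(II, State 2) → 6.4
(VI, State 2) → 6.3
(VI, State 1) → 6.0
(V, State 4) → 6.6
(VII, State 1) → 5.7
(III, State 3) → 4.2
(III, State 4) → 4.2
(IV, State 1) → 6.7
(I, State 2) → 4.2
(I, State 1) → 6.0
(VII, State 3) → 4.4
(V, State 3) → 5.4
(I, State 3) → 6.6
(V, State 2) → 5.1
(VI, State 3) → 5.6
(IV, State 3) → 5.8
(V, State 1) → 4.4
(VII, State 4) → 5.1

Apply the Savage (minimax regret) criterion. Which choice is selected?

IV

Column bests: State 1=6.7, State 2=6.6, State 3=6.6, State 4=6.6.
I regrets: 0.7, 2.4, 0.0, 1.1 → max 2.4
II regrets: 1.7, 0.2, 2.0, 0.9 → max 2.0
III regrets: 1.9, 2.1, 2.4, 2.4 → max 2.4
IV regrets: 0.0, 0.0, 0.8, 0.2 → max 0.8
V regrets: 2.3, 1.5, 1.2, 0.0 → max 2.3
VI regrets: 0.7, 0.3, 1.0, 2.1 → max 2.1
VII regrets: 1.0, 1.3, 2.2, 1.5 → max 2.2
Smallest max regret = 0.8 → IV.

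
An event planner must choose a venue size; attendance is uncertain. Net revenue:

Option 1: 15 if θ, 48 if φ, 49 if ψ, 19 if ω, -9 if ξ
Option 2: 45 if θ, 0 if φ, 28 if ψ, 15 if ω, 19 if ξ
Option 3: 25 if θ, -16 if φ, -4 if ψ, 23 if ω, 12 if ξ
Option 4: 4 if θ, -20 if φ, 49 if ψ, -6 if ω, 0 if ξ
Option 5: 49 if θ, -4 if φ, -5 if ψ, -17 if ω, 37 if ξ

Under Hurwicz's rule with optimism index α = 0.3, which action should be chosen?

Option 2

Option 1: 0.3·49 + 0.7·(-9) = 8.4
Option 2: 0.3·45 + 0.7·0 = 13.5
Option 3: 0.3·25 + 0.7·(-16) = -3.7
Option 4: 0.3·49 + 0.7·(-20) = 0.7
Option 5: 0.3·49 + 0.7·(-17) = 2.8
Highest Hurwicz score = 13.5 → Option 2.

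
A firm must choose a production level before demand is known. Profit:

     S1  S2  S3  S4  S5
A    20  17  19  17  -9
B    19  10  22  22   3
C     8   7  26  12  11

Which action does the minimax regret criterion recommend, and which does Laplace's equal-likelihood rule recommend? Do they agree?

Column bests: S1=20, S2=17, S3=26, S4=22, S5=11.
A regrets: 0, 0, 7, 5, 20 → max 20
B regrets: 1, 7, 4, 0, 8 → max 8
C regrets: 12, 10, 0, 10, 0 → max 12
Smallest max regret = 8 → B.
Row averages: A=12.8, B=15.2, C=12.8
Highest average = 15.2 → B.

minimax regret → B; laplace → B (agree)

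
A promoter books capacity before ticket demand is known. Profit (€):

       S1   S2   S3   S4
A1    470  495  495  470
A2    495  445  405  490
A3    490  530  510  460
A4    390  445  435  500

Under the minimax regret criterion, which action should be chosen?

A1

Column bests: S1=495, S2=530, S3=510, S4=500.
A1 regrets: 25, 35, 15, 30 → max 35
A2 regrets: 0, 85, 105, 10 → max 105
A3 regrets: 5, 0, 0, 40 → max 40
A4 regrets: 105, 85, 75, 0 → max 105
Smallest max regret = 35 → A1.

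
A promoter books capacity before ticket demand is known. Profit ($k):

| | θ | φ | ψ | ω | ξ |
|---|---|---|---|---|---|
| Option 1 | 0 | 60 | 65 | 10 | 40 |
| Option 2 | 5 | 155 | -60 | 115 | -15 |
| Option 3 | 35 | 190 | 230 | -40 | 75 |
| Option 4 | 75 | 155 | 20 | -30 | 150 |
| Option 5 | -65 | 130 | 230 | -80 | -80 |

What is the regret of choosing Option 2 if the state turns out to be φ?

35

Best payoff under φ is 190.
Regret = 190 − 155 = 35.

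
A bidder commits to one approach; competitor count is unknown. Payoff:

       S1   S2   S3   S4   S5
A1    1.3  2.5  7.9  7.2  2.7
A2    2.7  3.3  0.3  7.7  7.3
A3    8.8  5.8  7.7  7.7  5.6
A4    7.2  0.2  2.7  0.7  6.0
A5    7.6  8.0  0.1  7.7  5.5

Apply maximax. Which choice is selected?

Row maxima: A1=7.9, A2=7.7, A3=8.8, A4=7.2, A5=8.0
Best best-case = 8.8 → A3.

A3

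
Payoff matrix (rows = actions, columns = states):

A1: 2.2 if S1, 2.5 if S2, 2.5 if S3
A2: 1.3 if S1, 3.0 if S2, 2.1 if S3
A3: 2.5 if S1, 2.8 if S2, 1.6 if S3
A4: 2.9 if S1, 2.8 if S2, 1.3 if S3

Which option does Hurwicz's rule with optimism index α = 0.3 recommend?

A1

A1: 0.3·2.5 + 0.7·2.2 = 2.29
A2: 0.3·3.0 + 0.7·1.3 = 1.81
A3: 0.3·2.8 + 0.7·1.6 = 1.96
A4: 0.3·2.9 + 0.7·1.3 = 1.78
Highest Hurwicz score = 2.29 → A1.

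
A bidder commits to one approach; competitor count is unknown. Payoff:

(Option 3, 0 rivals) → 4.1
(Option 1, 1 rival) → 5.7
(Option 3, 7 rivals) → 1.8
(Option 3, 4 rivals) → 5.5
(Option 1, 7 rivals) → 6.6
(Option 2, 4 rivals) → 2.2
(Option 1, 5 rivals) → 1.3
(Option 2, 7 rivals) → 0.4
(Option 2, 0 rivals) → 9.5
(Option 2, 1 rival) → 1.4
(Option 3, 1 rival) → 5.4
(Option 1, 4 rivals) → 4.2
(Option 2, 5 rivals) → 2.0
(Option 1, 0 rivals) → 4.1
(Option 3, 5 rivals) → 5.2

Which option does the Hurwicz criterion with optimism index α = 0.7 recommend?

Option 1: 0.7·6.6 + 0.3·1.3 = 5.01
Option 2: 0.7·9.5 + 0.3·0.4 = 6.77
Option 3: 0.7·5.5 + 0.3·1.8 = 4.39
Highest Hurwicz score = 6.77 → Option 2.

Option 2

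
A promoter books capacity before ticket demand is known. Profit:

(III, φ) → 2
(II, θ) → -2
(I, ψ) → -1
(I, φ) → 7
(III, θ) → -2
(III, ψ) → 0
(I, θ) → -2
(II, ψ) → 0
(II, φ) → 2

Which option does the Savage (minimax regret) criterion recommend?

Column bests: θ=-2, φ=7, ψ=0.
I regrets: 0, 0, 1 → max 1
II regrets: 0, 5, 0 → max 5
III regrets: 0, 5, 0 → max 5
Smallest max regret = 1 → I.

I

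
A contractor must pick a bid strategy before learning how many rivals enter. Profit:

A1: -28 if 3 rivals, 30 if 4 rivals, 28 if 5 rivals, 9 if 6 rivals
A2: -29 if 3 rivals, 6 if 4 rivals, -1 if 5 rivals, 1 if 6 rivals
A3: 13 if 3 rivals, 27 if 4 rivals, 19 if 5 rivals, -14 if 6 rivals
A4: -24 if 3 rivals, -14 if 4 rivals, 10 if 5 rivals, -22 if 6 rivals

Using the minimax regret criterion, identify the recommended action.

A3

Column bests: 3 rivals=13, 4 rivals=30, 5 rivals=28, 6 rivals=9.
A1 regrets: 41, 0, 0, 0 → max 41
A2 regrets: 42, 24, 29, 8 → max 42
A3 regrets: 0, 3, 9, 23 → max 23
A4 regrets: 37, 44, 18, 31 → max 44
Smallest max regret = 23 → A3.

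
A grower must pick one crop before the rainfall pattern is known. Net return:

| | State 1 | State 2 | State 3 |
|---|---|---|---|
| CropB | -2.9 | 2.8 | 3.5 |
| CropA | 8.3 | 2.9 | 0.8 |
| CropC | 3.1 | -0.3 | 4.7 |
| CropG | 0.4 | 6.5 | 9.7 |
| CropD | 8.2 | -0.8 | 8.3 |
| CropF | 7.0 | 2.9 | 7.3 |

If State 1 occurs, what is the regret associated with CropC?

5.2

Best payoff under State 1 is 8.3.
Regret = 8.3 − 3.1 = 5.2.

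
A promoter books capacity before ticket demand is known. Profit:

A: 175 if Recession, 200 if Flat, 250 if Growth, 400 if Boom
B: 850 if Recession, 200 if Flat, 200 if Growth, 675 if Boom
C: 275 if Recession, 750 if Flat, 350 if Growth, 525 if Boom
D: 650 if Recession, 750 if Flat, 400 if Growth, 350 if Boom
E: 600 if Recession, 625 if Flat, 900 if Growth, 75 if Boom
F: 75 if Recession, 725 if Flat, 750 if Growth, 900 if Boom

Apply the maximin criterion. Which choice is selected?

D

Row minima: A=175, B=200, C=275, D=350, E=75, F=75
Best worst-case = 350 → D.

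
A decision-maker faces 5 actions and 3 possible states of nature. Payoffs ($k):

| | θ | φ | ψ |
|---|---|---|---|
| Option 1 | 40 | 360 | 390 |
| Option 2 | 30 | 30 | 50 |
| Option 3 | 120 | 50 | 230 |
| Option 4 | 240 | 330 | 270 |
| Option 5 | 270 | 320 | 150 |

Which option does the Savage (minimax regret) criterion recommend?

Column bests: θ=270, φ=360, ψ=390.
Option 1 regrets: 230, 0, 0 → max 230
Option 2 regrets: 240, 330, 340 → max 340
Option 3 regrets: 150, 310, 160 → max 310
Option 4 regrets: 30, 30, 120 → max 120
Option 5 regrets: 0, 40, 240 → max 240
Smallest max regret = 120 → Option 4.

Option 4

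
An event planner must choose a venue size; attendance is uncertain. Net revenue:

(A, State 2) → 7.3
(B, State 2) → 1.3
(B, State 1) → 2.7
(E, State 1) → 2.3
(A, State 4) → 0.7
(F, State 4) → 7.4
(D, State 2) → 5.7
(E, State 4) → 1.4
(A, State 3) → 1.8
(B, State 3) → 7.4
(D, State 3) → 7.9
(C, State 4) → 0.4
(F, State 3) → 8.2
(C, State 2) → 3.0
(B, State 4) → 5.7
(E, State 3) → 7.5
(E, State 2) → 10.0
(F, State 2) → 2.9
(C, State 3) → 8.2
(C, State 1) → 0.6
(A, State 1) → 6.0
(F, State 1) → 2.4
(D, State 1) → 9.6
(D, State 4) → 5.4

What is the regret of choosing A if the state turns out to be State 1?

Best payoff under State 1 is 9.6.
Regret = 9.6 − 6.0 = 3.6.

3.6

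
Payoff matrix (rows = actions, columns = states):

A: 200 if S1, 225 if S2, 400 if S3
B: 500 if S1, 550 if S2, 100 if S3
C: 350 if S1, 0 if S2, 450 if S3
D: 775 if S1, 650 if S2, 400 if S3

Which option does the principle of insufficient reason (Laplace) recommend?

D

Row averages: A=275, B=1150/3, C=800/3, D=1825/3
Highest average = 1825/3 → D.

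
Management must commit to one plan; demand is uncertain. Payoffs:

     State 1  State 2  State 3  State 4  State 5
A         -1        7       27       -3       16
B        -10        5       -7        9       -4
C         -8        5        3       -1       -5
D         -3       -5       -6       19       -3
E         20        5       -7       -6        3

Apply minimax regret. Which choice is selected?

A

Column bests: State 1=20, State 2=7, State 3=27, State 4=19, State 5=16.
A regrets: 21, 0, 0, 22, 0 → max 22
B regrets: 30, 2, 34, 10, 20 → max 34
C regrets: 28, 2, 24, 20, 21 → max 28
D regrets: 23, 12, 33, 0, 19 → max 33
E regrets: 0, 2, 34, 25, 13 → max 34
Smallest max regret = 22 → A.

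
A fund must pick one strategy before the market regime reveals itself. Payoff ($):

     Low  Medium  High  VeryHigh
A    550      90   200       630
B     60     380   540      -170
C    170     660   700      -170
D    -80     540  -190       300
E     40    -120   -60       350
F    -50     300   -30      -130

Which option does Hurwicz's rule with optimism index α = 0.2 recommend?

A: 0.2·630 + 0.8·90 = 198
B: 0.2·540 + 0.8·(-170) = -28
C: 0.2·700 + 0.8·(-170) = 4
D: 0.2·540 + 0.8·(-190) = -44
E: 0.2·350 + 0.8·(-120) = -26
F: 0.2·300 + 0.8·(-130) = -44
Highest Hurwicz score = 198 → A.

A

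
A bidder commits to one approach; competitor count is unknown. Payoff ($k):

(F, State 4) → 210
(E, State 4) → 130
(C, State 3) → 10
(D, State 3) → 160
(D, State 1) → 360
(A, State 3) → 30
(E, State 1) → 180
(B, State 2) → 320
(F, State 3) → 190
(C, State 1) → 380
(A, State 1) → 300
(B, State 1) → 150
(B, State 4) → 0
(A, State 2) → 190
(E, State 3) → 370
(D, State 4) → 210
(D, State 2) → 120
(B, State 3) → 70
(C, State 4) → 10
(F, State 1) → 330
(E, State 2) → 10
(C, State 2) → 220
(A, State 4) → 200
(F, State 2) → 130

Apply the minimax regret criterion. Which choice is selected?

F

Column bests: State 1=380, State 2=320, State 3=370, State 4=210.
A regrets: 80, 130, 340, 10 → max 340
B regrets: 230, 0, 300, 210 → max 300
C regrets: 0, 100, 360, 200 → max 360
D regrets: 20, 200, 210, 0 → max 210
E regrets: 200, 310, 0, 80 → max 310
F regrets: 50, 190, 180, 0 → max 190
Smallest max regret = 190 → F.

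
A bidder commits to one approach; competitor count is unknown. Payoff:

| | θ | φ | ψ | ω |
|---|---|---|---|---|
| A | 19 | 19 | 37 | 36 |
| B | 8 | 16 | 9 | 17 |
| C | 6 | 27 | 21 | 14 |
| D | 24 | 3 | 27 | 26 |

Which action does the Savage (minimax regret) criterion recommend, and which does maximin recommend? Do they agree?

Column bests: θ=24, φ=27, ψ=37, ω=36.
A regrets: 5, 8, 0, 0 → max 8
B regrets: 16, 11, 28, 19 → max 28
C regrets: 18, 0, 16, 22 → max 22
D regrets: 0, 24, 10, 10 → max 24
Smallest max regret = 8 → A.
Row minima: A=19, B=8, C=6, D=3
Best worst-case = 19 → A.

minimax regret → A; maximin → A (agree)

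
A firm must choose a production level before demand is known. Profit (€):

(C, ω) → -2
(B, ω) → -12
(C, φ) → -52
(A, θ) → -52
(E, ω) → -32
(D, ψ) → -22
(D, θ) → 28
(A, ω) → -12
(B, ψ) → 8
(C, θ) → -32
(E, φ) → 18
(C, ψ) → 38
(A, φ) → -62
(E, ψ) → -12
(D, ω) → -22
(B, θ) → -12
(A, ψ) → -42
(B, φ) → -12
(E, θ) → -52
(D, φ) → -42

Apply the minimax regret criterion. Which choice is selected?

Column bests: θ=28, φ=18, ψ=38, ω=-2.
A regrets: 80, 80, 80, 10 → max 80
B regrets: 40, 30, 30, 10 → max 40
C regrets: 60, 70, 0, 0 → max 70
D regrets: 0, 60, 60, 20 → max 60
E regrets: 80, 0, 50, 30 → max 80
Smallest max regret = 40 → B.

B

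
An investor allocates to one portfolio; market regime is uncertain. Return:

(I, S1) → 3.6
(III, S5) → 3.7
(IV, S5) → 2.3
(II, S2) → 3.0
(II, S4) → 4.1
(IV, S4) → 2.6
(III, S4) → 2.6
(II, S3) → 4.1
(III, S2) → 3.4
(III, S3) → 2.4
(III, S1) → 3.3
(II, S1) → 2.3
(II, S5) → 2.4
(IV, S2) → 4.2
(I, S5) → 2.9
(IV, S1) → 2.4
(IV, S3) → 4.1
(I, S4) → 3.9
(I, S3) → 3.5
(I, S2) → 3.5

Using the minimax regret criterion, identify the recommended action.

I

Column bests: S1=3.6, S2=4.2, S3=4.1, S4=4.1, S5=3.7.
I regrets: 0.0, 0.7, 0.6, 0.2, 0.8 → max 0.8
II regrets: 1.3, 1.2, 0.0, 0.0, 1.3 → max 1.3
III regrets: 0.3, 0.8, 1.7, 1.5, 0.0 → max 1.7
IV regrets: 1.2, 0.0, 0.0, 1.5, 1.4 → max 1.5
Smallest max regret = 0.8 → I.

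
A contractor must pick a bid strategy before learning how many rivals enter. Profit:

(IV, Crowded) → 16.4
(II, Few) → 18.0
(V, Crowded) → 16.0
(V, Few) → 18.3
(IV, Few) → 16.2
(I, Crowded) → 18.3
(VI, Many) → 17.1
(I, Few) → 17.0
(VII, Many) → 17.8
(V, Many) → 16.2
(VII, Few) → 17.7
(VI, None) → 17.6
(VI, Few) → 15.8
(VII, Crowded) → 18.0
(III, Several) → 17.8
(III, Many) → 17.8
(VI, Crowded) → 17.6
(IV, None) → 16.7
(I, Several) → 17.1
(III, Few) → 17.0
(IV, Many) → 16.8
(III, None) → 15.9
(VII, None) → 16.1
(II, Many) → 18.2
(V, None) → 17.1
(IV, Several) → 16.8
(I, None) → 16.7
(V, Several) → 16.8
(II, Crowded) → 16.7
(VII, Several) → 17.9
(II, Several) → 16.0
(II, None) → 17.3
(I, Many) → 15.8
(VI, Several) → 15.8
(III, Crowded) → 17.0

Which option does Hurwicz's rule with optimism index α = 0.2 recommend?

I: 0.2·18.3 + 0.8·15.8 = 16.3
II: 0.2·18.2 + 0.8·16.0 = 16.44
III: 0.2·17.8 + 0.8·15.9 = 16.28
IV: 0.2·16.8 + 0.8·16.2 = 16.32
V: 0.2·18.3 + 0.8·16.0 = 16.46
VI: 0.2·17.6 + 0.8·15.8 = 16.16
VII: 0.2·18.0 + 0.8·16.1 = 16.48
Highest Hurwicz score = 16.48 → VII.

VII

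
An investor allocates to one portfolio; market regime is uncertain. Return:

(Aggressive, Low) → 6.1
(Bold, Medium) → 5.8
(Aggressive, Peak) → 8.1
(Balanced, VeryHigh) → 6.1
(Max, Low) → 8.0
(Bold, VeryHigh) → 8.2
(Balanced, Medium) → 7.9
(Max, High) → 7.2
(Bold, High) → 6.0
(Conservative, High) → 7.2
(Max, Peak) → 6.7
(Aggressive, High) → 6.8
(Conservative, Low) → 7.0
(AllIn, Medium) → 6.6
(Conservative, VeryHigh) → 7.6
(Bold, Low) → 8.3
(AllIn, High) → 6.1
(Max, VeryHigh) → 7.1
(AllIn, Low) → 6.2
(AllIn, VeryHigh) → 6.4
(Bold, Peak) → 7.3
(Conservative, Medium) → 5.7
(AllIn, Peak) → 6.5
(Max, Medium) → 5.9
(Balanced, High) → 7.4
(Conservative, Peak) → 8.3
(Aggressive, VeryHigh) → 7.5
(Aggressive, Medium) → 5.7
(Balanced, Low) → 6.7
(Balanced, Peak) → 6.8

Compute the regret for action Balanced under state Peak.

1.5

Best payoff under Peak is 8.3.
Regret = 8.3 − 6.8 = 1.5.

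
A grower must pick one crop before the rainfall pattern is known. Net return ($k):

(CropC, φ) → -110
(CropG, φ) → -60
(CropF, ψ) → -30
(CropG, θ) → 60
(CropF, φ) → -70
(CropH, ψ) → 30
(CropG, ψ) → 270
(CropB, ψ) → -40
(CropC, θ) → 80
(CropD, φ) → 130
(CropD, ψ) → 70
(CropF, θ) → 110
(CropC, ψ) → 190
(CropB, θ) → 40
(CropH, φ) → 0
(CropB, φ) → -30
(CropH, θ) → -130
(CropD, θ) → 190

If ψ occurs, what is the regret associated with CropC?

Best payoff under ψ is 270.
Regret = 270 − 190 = 80.

80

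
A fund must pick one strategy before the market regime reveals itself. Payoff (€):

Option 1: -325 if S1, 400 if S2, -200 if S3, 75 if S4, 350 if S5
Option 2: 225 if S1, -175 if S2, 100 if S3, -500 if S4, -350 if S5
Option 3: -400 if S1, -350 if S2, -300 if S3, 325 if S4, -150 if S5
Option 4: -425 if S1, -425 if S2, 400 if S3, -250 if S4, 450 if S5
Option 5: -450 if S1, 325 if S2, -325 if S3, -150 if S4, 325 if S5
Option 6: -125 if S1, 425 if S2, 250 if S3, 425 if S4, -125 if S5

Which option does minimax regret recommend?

Column bests: S1=225, S2=425, S3=400, S4=425, S5=450.
Option 1 regrets: 550, 25, 600, 350, 100 → max 600
Option 2 regrets: 0, 600, 300, 925, 800 → max 925
Option 3 regrets: 625, 775, 700, 100, 600 → max 775
Option 4 regrets: 650, 850, 0, 675, 0 → max 850
Option 5 regrets: 675, 100, 725, 575, 125 → max 725
Option 6 regrets: 350, 0, 150, 0, 575 → max 575
Smallest max regret = 575 → Option 6.

Option 6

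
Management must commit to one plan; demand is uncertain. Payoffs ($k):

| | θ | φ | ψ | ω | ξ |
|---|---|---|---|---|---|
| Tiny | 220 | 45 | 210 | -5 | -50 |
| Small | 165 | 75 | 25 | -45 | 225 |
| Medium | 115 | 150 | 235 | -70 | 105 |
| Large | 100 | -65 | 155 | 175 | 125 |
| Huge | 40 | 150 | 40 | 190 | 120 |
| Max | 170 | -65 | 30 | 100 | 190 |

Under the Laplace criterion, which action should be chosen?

Huge

Row averages: Tiny=84, Small=89, Medium=107, Large=98, Huge=108, Max=85
Highest average = 108 → Huge.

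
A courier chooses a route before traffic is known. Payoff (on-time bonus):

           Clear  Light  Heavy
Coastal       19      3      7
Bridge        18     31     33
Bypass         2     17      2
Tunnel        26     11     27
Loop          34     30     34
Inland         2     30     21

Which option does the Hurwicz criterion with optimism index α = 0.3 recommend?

Loop

Coastal: 0.3·19 + 0.7·3 = 7.8
Bridge: 0.3·33 + 0.7·18 = 22.5
Bypass: 0.3·17 + 0.7·2 = 6.5
Tunnel: 0.3·27 + 0.7·11 = 15.8
Loop: 0.3·34 + 0.7·30 = 31.2
Inland: 0.3·30 + 0.7·2 = 10.4
Highest Hurwicz score = 31.2 → Loop.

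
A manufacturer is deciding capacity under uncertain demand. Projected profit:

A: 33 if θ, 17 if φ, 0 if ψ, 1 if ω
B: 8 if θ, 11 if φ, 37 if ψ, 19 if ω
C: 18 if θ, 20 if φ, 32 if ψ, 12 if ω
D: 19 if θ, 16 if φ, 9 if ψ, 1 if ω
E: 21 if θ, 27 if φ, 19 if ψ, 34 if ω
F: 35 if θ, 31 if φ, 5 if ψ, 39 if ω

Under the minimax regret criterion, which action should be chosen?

Column bests: θ=35, φ=31, ψ=37, ω=39.
A regrets: 2, 14, 37, 38 → max 38
B regrets: 27, 20, 0, 20 → max 27
C regrets: 17, 11, 5, 27 → max 27
D regrets: 16, 15, 28, 38 → max 38
E regrets: 14, 4, 18, 5 → max 18
F regrets: 0, 0, 32, 0 → max 32
Smallest max regret = 18 → E.

E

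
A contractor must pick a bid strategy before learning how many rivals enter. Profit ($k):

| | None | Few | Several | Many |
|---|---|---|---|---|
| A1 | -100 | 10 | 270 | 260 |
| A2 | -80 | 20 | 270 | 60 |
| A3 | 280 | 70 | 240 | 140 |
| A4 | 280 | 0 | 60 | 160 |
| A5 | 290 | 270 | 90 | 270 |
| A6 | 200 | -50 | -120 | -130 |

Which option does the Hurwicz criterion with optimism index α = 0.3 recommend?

A1: 0.3·270 + 0.7·(-100) = 11
A2: 0.3·270 + 0.7·(-80) = 25
A3: 0.3·280 + 0.7·70 = 133
A4: 0.3·280 + 0.7·0 = 84
A5: 0.3·290 + 0.7·90 = 150
A6: 0.3·200 + 0.7·(-130) = -31
Highest Hurwicz score = 150 → A5.

A5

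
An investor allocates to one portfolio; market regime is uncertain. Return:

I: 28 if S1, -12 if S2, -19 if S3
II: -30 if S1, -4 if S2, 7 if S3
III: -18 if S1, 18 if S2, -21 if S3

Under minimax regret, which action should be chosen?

Column bests: S1=28, S2=18, S3=7.
I regrets: 0, 30, 26 → max 30
II regrets: 58, 22, 0 → max 58
III regrets: 46, 0, 28 → max 46
Smallest max regret = 30 → I.

I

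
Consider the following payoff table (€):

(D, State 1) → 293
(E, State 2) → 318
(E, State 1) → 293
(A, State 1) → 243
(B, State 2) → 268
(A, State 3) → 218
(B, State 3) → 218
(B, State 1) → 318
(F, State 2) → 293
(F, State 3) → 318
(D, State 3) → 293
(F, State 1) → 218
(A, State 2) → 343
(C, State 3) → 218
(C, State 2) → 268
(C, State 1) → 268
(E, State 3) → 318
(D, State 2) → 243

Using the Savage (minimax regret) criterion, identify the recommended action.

Column bests: State 1=318, State 2=343, State 3=318.
A regrets: 75, 0, 100 → max 100
B regrets: 0, 75, 100 → max 100
C regrets: 50, 75, 100 → max 100
D regrets: 25, 100, 25 → max 100
E regrets: 25, 25, 0 → max 25
F regrets: 100, 50, 0 → max 100
Smallest max regret = 25 → E.

E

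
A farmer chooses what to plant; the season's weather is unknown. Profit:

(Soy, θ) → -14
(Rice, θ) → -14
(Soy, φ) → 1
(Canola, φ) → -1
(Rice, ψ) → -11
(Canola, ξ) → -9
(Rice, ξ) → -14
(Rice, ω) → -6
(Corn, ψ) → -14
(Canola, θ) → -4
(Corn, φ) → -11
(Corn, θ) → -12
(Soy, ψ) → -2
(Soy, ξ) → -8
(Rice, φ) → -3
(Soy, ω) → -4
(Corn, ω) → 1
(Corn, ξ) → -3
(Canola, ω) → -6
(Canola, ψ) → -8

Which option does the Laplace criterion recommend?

Soy

Row averages: Rice=-9.6, Canola=-5.6, Soy=-5.4, Corn=-7.8
Highest average = -5.4 → Soy.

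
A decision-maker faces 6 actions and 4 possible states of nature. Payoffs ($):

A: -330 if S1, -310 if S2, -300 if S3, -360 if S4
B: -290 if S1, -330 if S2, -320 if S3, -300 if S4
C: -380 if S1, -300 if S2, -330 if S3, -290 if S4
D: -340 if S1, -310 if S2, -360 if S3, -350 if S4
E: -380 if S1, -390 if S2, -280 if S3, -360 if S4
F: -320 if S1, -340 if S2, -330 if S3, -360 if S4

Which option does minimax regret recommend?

B

Column bests: S1=-290, S2=-300, S3=-280, S4=-290.
A regrets: 40, 10, 20, 70 → max 70
B regrets: 0, 30, 40, 10 → max 40
C regrets: 90, 0, 50, 0 → max 90
D regrets: 50, 10, 80, 60 → max 80
E regrets: 90, 90, 0, 70 → max 90
F regrets: 30, 40, 50, 70 → max 70
Smallest max regret = 40 → B.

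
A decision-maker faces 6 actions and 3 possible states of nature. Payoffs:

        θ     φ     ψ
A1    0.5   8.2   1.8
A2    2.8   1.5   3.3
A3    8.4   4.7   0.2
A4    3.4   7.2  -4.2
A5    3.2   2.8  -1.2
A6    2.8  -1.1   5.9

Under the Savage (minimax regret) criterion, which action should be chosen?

A3

Column bests: θ=8.4, φ=8.2, ψ=5.9.
A1 regrets: 7.9, 0.0, 4.1 → max 7.9
A2 regrets: 5.6, 6.7, 2.6 → max 6.7
A3 regrets: 0.0, 3.5, 5.7 → max 5.7
A4 regrets: 5.0, 1.0, 10.1 → max 10.1
A5 regrets: 5.2, 5.4, 7.1 → max 7.1
A6 regrets: 5.6, 9.3, 0.0 → max 9.3
Smallest max regret = 5.7 → A3.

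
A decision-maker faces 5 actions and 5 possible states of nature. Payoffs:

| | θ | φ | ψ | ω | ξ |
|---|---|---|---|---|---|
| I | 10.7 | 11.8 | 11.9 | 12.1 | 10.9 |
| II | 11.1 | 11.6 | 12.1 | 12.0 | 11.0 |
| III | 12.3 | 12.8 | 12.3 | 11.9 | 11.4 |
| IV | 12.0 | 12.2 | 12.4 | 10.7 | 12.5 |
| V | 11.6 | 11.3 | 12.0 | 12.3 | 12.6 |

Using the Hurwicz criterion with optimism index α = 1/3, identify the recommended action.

III

I: 1/3·12.1 + 2/3·10.7 = 67/6
II: 1/3·12.1 + 2/3·11.0 = 341/30
III: 1/3·12.8 + 2/3·11.4 = 178/15
IV: 1/3·12.5 + 2/3·10.7 = 11.3
V: 1/3·12.6 + 2/3·11.3 = 176/15
Highest Hurwicz score = 178/15 → III.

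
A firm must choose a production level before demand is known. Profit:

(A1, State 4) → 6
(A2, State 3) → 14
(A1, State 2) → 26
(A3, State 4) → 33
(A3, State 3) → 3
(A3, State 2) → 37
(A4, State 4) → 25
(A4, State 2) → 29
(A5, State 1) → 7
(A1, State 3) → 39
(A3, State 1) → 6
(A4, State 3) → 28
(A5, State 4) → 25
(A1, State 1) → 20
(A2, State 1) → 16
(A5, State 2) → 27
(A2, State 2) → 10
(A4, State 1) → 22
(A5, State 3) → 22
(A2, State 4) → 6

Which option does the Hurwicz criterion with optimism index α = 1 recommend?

A1

A1: 1·39 + 0·6 = 39
A2: 1·16 + 0·6 = 16
A3: 1·37 + 0·3 = 37
A4: 1·29 + 0·22 = 29
A5: 1·27 + 0·7 = 27
Highest Hurwicz score = 39 → A1.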